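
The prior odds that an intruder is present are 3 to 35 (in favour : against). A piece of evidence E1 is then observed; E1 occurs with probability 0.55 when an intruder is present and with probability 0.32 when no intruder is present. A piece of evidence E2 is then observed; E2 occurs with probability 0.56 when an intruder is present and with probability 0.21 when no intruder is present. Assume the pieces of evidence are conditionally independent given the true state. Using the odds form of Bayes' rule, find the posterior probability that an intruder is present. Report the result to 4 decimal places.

Posterior probability ≈ 0.2821

Prior odds = 3/35 = 0.085714.
Likelihood ratio for E1 = 0.55/0.32 = 1.7188.
Likelihood ratio for E2 = 0.56/0.21 = 2.6667.
Posterior odds = prior odds × LR₁ × LR₂ = 0.39286.
Posterior probability = odds/(1+odds) = 0.39286/1.3929 = 0.2821.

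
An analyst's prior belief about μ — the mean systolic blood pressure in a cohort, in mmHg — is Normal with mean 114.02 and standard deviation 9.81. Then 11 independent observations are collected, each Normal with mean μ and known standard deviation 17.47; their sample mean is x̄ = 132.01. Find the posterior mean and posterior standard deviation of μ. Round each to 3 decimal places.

Posterior mean ≈ 127.984; posterior SD ≈ 4.641

Prior precision 1/τ₀² = 1/9.81² = 0.0103911; data precision n/σ² = 11/17.47² = 0.0360418.
Posterior precision = 0.0103911 + 0.0360418 = 0.0464329, giving posterior SD = 1/√0.0464329 = 4.641.
Posterior mean = (0.0103911·114.02 + 0.0360418·132.01) / 0.0464329 = 127.984.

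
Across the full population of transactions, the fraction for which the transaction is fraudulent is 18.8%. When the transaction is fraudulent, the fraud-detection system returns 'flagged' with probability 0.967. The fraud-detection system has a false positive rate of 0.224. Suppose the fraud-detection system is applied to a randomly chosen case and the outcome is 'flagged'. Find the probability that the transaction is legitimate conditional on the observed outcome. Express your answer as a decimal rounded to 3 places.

Let H be the event that the transaction is fraudulent. P(H) = 0.188, so P(¬H) = 0.812. With E the 'flagged' result, P(E|H) = 0.967 and P(E|¬H) = 0.224.
P(E) = 0.967·0.188 + 0.224·0.812 = 0.18180 + 0.18189 = 0.36368.
By Bayes' theorem, P(H|E) = 0.18180 / 0.36368 = 0.500. Hence P(¬H|E) = 1 − 0.500 = 0.500.

P(¬H | E) ≈ 0.500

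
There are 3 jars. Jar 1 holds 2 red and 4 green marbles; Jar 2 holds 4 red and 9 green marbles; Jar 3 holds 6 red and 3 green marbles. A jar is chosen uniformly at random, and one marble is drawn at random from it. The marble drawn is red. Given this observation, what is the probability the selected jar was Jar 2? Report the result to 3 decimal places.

Posterior probability ≈ 0.235

P(red|Jar 1) = 0.3333; P(red|Jar 2) = 0.3077; P(red|Jar 3) = 0.6667.
Prior × likelihood for each source: 0.333333·0.3333=0.1111, 0.333333·0.3077=0.1026, 0.333333·0.6667=0.2222. Summing gives P(red) = 0.43590.
P(Jar 2 | red) = 0.1026 / 0.43590 = 0.235.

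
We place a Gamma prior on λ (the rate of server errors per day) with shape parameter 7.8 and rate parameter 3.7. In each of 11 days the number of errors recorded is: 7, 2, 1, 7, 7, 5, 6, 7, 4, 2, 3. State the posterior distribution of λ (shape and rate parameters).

Total count ∑xᵢ = 51 over n = 11 days.
Gamma is conjugate to the Poisson likelihood: posterior is Gamma(shape = 7.8+51 = 58.8, rate = 3.7+11 = 14.7).

Posterior: Gamma(shape=58.8, rate=14.7)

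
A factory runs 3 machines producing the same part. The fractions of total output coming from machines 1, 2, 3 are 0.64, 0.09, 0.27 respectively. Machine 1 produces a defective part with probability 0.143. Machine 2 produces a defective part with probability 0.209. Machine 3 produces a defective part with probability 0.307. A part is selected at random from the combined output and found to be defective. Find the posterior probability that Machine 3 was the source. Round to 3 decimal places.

Posterior probability ≈ 0.429

P(defective|M1) = 0.143; P(defective|M2) = 0.209; P(defective|M3) = 0.307.
Prior × likelihood for each source: 0.64·0.143=0.09152, 0.09·0.209=0.01881, 0.27·0.307=0.08289. Summing gives P(defective) = 0.19322.
P(Machine 3 | defective) = 0.08289 / 0.19322 = 0.429.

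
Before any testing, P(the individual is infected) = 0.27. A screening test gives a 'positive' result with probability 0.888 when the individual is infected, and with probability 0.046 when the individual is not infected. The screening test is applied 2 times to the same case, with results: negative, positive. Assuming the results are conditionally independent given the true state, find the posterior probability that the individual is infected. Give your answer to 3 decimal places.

Let H be the event that the individual is infected; start with P(H) = 0.27. P('positive'|H) = 0.888, P('positive'|¬H) = 0.046.
Update on result 1 ('negative'): P(H) ← 0.112·0.2700 / (0.112·0.2700 + 0.954·0.7300) = 0.030240/0.72666 = 0.0416.
Update on result 2 ('positive'): P(H) ← 0.888·0.0416 / (0.888·0.0416 + 0.046·0.9584) = 0.036954/0.081040 = 0.4560.

Posterior P(H) ≈ 0.456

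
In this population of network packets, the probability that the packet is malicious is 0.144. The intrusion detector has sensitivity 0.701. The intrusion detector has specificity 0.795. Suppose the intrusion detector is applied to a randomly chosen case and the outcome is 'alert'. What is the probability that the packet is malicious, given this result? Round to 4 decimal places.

Write H for 'the packet is malicious'. Prior odds H:¬H = 0.144/0.856 = 0.16822. For the 'alert' outcome, the likelihood ratio is 0.701/0.205 = 3.4195.
Posterior odds = 0.16822 × 3.4195 = 0.57525, so P(H|E) = 0.57525/(1+0.57525) = 0.3652.

P(H | E) ≈ 0.3652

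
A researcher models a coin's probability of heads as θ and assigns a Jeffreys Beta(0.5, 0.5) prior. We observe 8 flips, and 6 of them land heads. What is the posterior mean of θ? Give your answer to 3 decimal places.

Posterior mean ≈ 0.722

The binomial likelihood is conjugate to the Beta prior: with 6 successes and 2 failures, the posterior is Beta(0.5+6, 0.5+2) = Beta(6.5, 2.5).
E[θ | data] = 6.5/(6.5+2.5) = 0.722.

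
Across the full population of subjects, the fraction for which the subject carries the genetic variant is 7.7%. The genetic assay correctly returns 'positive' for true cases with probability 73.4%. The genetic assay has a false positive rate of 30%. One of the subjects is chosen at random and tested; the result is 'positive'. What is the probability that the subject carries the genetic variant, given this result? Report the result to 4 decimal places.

P(H | E) ≈ 0.1695

Write H for 'the subject carries the genetic variant'. Prior odds H:¬H = 0.077/0.923 = 0.083424. For the 'positive' outcome, the likelihood ratio is 0.734/0.3 = 2.4467.
Posterior odds = 0.083424 × 2.4467 = 0.20411, so P(H|E) = 0.20411/(1+0.20411) = 0.1695.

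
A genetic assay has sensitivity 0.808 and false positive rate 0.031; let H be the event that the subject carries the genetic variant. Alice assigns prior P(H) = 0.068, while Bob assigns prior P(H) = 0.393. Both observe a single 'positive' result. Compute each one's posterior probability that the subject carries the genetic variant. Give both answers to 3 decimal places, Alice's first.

Alice: 0.655; Bob: 0.944

P('+'|H) = 0.808, P('+'|¬H) = 0.031.
Alice: numerator 0.808·0.068 = 0.054944; evidence = 0.054944+0.031·0.932 = 0.083836; posterior = 0.655.
Bob: numerator 0.808·0.393 = 0.31754; evidence = 0.31754+0.031·0.607 = 0.33636; posterior = 0.944.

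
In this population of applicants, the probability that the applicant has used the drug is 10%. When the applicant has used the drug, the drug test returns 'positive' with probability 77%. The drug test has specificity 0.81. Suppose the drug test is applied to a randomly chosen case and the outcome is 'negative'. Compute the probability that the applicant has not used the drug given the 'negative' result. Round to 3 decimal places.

Write H for 'the applicant has used the drug'. Prior odds H:¬H = 0.1/0.9 = 0.11111. For the 'negative' outcome, the likelihood ratio is 0.23/0.81 = 0.28395.
Posterior odds = 0.11111 × 0.28395 = 0.031550, so P(H|E) = 0.031550/(1+0.031550) = 0.031. Then P(¬H|E) = 1 − 0.031 = 0.969.

P(¬H | E) ≈ 0.969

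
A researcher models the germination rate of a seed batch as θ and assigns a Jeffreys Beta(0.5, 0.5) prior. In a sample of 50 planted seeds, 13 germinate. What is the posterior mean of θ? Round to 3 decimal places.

Observing 13 successes and 37 failures updates Beta(0.5, 0.5) by adding the success and failure counts to the two shape parameters: α = 0.5+13 = 13.5, β = 0.5+37 = 37.5.
Posterior mean = α/(α+β) = 13.5/51 = 0.265.

Posterior mean ≈ 0.265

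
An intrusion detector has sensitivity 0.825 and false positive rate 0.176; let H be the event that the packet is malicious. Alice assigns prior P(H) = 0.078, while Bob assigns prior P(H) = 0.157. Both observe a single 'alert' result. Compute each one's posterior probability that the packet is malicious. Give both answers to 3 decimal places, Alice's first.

P('+'|H) = 0.825, P('+'|¬H) = 0.176.
Alice: numerator 0.825·0.078 = 0.064350; evidence = 0.064350+0.176·0.922 = 0.22662; posterior = 0.284.
Bob: numerator 0.825·0.157 = 0.12953; evidence = 0.12953+0.176·0.843 = 0.27789; posterior = 0.466.

Alice: 0.284; Bob: 0.466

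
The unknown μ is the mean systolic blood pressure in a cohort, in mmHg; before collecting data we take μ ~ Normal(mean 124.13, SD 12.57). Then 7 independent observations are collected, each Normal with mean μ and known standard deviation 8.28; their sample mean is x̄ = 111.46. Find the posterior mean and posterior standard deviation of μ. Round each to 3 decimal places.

Posterior mean ≈ 112.200; posterior SD ≈ 3.037

With known σ, the Normal prior is conjugate. Weight on the data is w = (n/σ²)/(n/σ² + 1/τ₀²) = 0.102103/(0.102103+0.00632892) = 0.94163.
Posterior mean = w·x̄ + (1−w)·μ₀ = 0.94163·111.46 + 0.058368·124.13 = 112.200. Posterior variance = 1/(0.102103+0.00632892) = 9.22240, so SD = 3.037.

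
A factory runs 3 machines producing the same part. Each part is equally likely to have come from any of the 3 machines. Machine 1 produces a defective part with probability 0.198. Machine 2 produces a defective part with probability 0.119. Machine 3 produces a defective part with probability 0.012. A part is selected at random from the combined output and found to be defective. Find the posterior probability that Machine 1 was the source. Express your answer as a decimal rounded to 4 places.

Tabulate prior·likelihood by source: [1] prior 0.333333, lik 0.198, product 0.06600; [2] prior 0.333333, lik 0.119, product 0.03967; [3] prior 0.333333, lik 0.012, product 0.004000.
Normalizing constant = 0.10967; the posterior for Machine 1 is its product over the sum, 0.06600/0.10967 = 0.6018.

Posterior probability ≈ 0.6018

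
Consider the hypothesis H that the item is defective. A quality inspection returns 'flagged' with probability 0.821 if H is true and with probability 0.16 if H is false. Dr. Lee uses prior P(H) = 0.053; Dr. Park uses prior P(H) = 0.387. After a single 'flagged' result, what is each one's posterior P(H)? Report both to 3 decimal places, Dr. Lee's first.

Dr. Lee: 0.223; Dr. Park: 0.764

P('+'|H) = 0.821, P('+'|¬H) = 0.16.
Dr. Lee: numerator 0.821·0.053 = 0.043513; evidence = 0.043513+0.16·0.947 = 0.19503; posterior = 0.223.
Dr. Park: numerator 0.821·0.387 = 0.31773; evidence = 0.31773+0.16·0.613 = 0.41581; posterior = 0.764.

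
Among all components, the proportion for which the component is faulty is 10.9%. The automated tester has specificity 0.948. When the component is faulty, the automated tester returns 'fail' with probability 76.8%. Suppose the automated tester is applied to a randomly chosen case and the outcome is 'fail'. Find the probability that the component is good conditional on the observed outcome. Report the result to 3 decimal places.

P(¬H | E) ≈ 0.356

Write H for 'the component is faulty'. Prior odds H:¬H = 0.109/0.891 = 0.12233. For the 'fail' outcome, the likelihood ratio is 0.768/0.052 = 14.769.
Posterior odds = 0.12233 × 14.769 = 1.8068, so P(H|E) = 1.8068/(1+1.8068) = 0.644. Then P(¬H|E) = 1 − 0.644 = 0.356.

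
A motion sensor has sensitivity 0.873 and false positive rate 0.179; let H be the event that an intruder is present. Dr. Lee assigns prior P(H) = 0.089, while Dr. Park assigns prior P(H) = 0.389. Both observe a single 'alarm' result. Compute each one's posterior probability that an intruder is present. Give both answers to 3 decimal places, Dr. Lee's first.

Dr. Lee: 0.323; Dr. Park: 0.756

P('+'|H) = 0.873, P('+'|¬H) = 0.179.
Dr. Lee: numerator 0.873·0.089 = 0.077697; evidence = 0.077697+0.179·0.911 = 0.24077; posterior = 0.323.
Dr. Park: numerator 0.873·0.389 = 0.33960; evidence = 0.33960+0.179·0.611 = 0.44897; posterior = 0.756.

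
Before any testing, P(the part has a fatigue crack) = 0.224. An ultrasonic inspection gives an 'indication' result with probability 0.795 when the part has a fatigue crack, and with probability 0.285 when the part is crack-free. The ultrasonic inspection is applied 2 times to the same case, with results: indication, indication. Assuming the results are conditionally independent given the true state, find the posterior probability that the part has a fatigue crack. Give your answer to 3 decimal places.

Posterior P(H) ≈ 0.692

Let H be the event that the part has a fatigue crack; start with P(H) = 0.224. P('indication'|H) = 0.795, P('indication'|¬H) = 0.285.
Update on result 1 ('indication'): P(H) ← 0.795·0.2240 / (0.795·0.2240 + 0.285·0.7760) = 0.17808/0.39924 = 0.4460.
Update on result 2 ('indication'): P(H) ← 0.795·0.4460 / (0.795·0.4460 + 0.285·0.5540) = 0.35461/0.51248 = 0.6919.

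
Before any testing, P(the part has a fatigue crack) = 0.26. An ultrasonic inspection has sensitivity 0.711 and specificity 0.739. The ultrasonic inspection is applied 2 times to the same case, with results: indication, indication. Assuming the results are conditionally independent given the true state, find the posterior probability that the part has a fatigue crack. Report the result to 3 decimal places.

Posterior P(H) ≈ 0.723

Let H be the event that the part has a fatigue crack; start with P(H) = 0.26. P('indication'|H) = 0.711, P('indication'|¬H) = 0.261.
Update on result 1 ('indication'): P(H) ← 0.711·0.2600 / (0.711·0.2600 + 0.261·0.7400) = 0.18486/0.37800 = 0.4890.
Update on result 2 ('indication'): P(H) ← 0.711·0.4890 / (0.711·0.4890 + 0.261·0.5110) = 0.34771/0.48107 = 0.7228.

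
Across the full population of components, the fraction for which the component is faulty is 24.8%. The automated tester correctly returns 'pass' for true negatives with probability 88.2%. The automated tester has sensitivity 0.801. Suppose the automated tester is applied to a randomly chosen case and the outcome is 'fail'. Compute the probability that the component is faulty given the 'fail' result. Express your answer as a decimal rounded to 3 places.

P(H | E) ≈ 0.691

Let H be the event that the component is faulty. P(H) = 0.248, so P(¬H) = 0.752. With E the 'fail' result, P(E|H) = 0.801 and P(E|¬H) = 0.118.
P(E) = 0.801·0.248 + 0.118·0.752 = 0.19865 + 0.088736 = 0.28738.
By Bayes' theorem, P(H|E) = 0.19865 / 0.28738 = 0.691.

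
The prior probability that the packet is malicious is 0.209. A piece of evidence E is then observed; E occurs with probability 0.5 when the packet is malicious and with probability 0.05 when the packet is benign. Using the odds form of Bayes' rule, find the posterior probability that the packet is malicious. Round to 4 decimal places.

Prior odds = 0.209/(1−0.209) = 0.26422. In log-odds, ln(0.26422) = -1.3310.
Add log likelihood ratio: ln(10.000) = 2.3026.
Posterior log-odds = 0.97162, so posterior odds = exp(0.97162) = 2.6422. Converting, P(H|E) = 2.6422/3.6422 = 0.7254.

Posterior probability ≈ 0.7254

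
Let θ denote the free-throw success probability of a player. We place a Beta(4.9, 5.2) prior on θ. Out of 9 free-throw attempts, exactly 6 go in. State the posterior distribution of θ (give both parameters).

Posterior: Beta(10.9, 8.2)

Observing 6 successes and 3 failures updates Beta(4.9, 5.2) by adding the success and failure counts to the two shape parameters: α = 4.9+6 = 10.9, β = 5.2+3 = 8.2.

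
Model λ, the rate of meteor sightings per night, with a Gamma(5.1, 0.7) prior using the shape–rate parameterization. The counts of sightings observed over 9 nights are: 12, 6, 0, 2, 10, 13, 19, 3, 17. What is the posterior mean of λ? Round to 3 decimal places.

Total count ∑xᵢ = 82 over n = 9 nights.
Gamma is conjugate to the Poisson likelihood: posterior is Gamma(shape = 5.1+82 = 87.1, rate = 0.7+9 = 9.7).
E[λ | data] = 87.1/9.7 = 8.979.

Posterior mean ≈ 8.979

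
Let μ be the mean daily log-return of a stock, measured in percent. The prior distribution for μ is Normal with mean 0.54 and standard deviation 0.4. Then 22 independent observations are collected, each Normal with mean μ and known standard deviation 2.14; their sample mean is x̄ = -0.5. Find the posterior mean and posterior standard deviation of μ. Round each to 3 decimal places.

Posterior mean ≈ 0.088; posterior SD ≈ 0.301

Prior precision 1/τ₀² = 1/0.4² = 6.25000; data precision n/σ² = 22/2.14² = 4.80391.
Posterior precision = 6.25000 + 4.80391 = 11.0539, giving posterior SD = 1/√11.0539 = 0.301.
Posterior mean = (6.25000·0.54 + 4.80391·-0.5) / 11.0539 = 0.088.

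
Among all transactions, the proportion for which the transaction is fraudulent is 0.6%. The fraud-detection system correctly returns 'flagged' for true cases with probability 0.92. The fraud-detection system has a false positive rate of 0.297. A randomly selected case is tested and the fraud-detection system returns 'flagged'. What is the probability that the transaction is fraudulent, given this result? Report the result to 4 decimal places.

Let H be the event that the transaction is fraudulent. P(H) = 0.006, so P(¬H) = 0.994. With E the 'flagged' result, P(E|H) = 0.92 and P(E|¬H) = 0.297.
P(E) = 0.92·0.006 + 0.297·0.994 = 0.0055200 + 0.29522 = 0.30074.
By Bayes' theorem, P(H|E) = 0.0055200 / 0.30074 = 0.0184.

P(H | E) ≈ 0.0184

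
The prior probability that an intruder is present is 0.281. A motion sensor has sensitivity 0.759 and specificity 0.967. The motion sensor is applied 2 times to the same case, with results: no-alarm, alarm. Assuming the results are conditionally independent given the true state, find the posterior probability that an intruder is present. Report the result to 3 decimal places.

Let H be the event that an intruder is present; start with P(H) = 0.281. P('alarm'|H) = 0.759, P('alarm'|¬H) = 0.033.
Update on result 1 ('no-alarm'): P(H) ← 0.241·0.2810 / (0.241·0.2810 + 0.967·0.7190) = 0.067721/0.76299 = 0.0888.
Update on result 2 ('alarm'): P(H) ← 0.759·0.0888 / (0.759·0.0888 + 0.033·0.9112) = 0.067367/0.097438 = 0.6914.

Posterior P(H) ≈ 0.691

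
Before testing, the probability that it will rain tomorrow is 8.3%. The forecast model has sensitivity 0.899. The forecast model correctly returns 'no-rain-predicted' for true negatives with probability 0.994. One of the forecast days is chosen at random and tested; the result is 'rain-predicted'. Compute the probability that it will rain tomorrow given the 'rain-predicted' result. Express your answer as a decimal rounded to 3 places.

P(H | E) ≈ 0.931

Let H be the event that it will rain tomorrow. P(H) = 0.083, so P(¬H) = 0.917. With E the 'rain-predicted' result, P(E|H) = 0.899 and P(E|¬H) = 0.006.
P(E) = 0.899·0.083 + 0.006·0.917 = 0.074617 + 0.0055020 = 0.080119.
By Bayes' theorem, P(H|E) = 0.074617 / 0.080119 = 0.931.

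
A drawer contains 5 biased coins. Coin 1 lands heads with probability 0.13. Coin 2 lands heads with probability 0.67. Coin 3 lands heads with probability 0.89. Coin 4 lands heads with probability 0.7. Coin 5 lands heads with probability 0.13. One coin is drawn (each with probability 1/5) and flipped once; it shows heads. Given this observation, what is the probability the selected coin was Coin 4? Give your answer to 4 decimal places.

Tabulate prior·likelihood by source: [1] prior 0.2, lik 0.13, product 0.02600; [2] prior 0.2, lik 0.67, product 0.1340; [3] prior 0.2, lik 0.89, product 0.1780; [4] prior 0.2, lik 0.7, product 0.1400; [5] prior 0.2, lik 0.13, product 0.02600.
Normalizing constant = 0.50400; the posterior for Coin 4 is its product over the sum, 0.1400/0.50400 = 0.2778.

Posterior probability ≈ 0.2778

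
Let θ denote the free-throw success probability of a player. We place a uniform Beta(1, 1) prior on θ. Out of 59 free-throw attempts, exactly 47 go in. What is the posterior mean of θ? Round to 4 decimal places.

Observing 47 successes and 12 failures updates Beta(1, 1) by adding the success and failure counts to the two shape parameters: α = 1+47 = 48, β = 1+12 = 13.
Posterior mean = α/(α+β) = 48/61 = 0.7869.

Posterior mean ≈ 0.7869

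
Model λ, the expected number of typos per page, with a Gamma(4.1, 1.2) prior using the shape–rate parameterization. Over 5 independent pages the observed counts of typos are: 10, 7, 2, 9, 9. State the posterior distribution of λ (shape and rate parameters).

The Poisson likelihood adds the total count to the shape and the number of exposure periods to the rate. Here ∑xᵢ = 37 and n = 5, so shape 4.1→41.1 and rate 1.2→6.2.

Posterior: Gamma(shape=41.1, rate=6.2)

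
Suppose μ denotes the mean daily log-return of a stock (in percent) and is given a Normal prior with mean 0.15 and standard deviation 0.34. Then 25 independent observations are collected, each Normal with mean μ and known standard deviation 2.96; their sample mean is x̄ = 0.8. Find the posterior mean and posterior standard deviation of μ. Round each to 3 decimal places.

Prior precision 1/τ₀² = 1/0.34² = 8.65052; data precision n/σ² = 25/2.96² = 2.85336.
Posterior precision = 8.65052 + 2.85336 = 11.5039, giving posterior SD = 1/√11.5039 = 0.295.
Posterior mean = (8.65052·0.15 + 2.85336·0.8) / 11.5039 = 0.311.

Posterior mean ≈ 0.311; posterior SD ≈ 0.295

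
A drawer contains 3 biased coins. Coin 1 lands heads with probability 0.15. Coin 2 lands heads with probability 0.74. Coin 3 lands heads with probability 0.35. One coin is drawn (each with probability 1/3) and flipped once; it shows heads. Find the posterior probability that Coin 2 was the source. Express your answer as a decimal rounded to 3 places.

Posterior probability ≈ 0.597

P(heads|C1) = 0.15; P(heads|C2) = 0.74; P(heads|C3) = 0.35.
Prior × likelihood for each source: 0.333333·0.15=0.05000, 0.333333·0.74=0.2467, 0.333333·0.35=0.1167. Summing gives P(heads) = 0.41333.
P(Coin 2 | heads) = 0.2467 / 0.41333 = 0.597.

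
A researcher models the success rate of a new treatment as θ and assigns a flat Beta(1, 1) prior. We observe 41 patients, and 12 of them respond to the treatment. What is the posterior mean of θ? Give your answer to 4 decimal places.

Posterior mean ≈ 0.3023

Observing 12 successes and 29 failures updates Beta(1, 1) by adding the success and failure counts to the two shape parameters: α = 1+12 = 13, β = 1+29 = 30.
Posterior mean = α/(α+β) = 13/43 = 0.3023.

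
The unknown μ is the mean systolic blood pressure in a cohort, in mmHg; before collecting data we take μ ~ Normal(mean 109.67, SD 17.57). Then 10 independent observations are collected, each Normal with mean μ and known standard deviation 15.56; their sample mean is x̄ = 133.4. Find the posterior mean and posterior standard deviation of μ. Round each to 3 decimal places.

Prior precision 1/τ₀² = 1/17.57² = 0.00323934; data precision n/σ² = 10/15.56² = 0.0413029.
Posterior precision = 0.00323934 + 0.0413029 = 0.0445423, giving posterior SD = 1/√0.0445423 = 4.738.
Posterior mean = (0.00323934·109.67 + 0.0413029·133.4) / 0.0445423 = 131.674.

Posterior mean ≈ 131.674; posterior SD ≈ 4.738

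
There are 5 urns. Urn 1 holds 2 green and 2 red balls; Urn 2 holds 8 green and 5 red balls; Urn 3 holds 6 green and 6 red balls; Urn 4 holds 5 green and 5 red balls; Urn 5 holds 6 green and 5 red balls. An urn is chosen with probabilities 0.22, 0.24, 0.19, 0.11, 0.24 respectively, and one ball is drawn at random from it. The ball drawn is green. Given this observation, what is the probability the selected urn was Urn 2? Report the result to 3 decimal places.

P(green|Urn 1) = 0.5; P(green|Urn 2) = 0.6154; P(green|Urn 3) = 0.5; P(green|Urn 4) = 0.5; P(green|Urn 5) = 0.5455.
Prior × likelihood for each source: 0.22·0.5=0.1100, 0.24·0.6154=0.1477, 0.19·0.5=0.09500, 0.11·0.5=0.05500, 0.24·0.5455=0.1309. Summing gives P(green) = 0.53860.
P(Urn 2 | green) = 0.1477 / 0.53860 = 0.274.

Posterior probability ≈ 0.274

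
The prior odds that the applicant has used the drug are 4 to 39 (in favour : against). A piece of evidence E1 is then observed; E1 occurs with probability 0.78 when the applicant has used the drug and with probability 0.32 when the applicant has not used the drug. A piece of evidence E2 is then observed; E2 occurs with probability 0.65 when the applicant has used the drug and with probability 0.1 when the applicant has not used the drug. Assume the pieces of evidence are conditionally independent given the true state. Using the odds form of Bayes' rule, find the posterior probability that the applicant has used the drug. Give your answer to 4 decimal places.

Prior odds = 4/39 = 0.10256.
Likelihood ratio for E1 = 0.78/0.32 = 2.4375.
Likelihood ratio for E2 = 0.65/0.1 = 6.5000.
Posterior odds = prior odds × LR₁ × LR₂ = 1.6250.
Posterior probability = odds/(1+odds) = 1.6250/2.6250 = 0.6190.

Posterior probability ≈ 0.6190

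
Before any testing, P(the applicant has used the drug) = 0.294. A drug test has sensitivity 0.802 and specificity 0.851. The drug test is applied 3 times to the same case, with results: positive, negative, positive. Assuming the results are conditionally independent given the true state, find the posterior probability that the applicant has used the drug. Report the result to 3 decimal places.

With H the event that the applicant has used the drug, the joint likelihood of the observed sequence is P(data|H) = 0.802·0.198·0.802 = 0.12735 and P(data|¬H) = 0.149·0.851·0.149 = 0.018893.
Bayes: P(H|data) = 0.294·0.12735 / (0.294·0.12735 + 0.706·0.018893) = 0.037442/0.050781 = 0.7373.

Posterior P(H) ≈ 0.737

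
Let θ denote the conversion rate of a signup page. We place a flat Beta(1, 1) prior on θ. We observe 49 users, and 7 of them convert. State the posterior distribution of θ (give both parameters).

The binomial likelihood is conjugate to the Beta prior: with 7 successes and 42 failures, the posterior is Beta(1+7, 1+42) = Beta(8, 43).

Posterior: Beta(8, 43)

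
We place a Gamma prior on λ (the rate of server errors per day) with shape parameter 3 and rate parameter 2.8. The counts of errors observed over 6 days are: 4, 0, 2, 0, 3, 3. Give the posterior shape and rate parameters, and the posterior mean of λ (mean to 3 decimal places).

The Poisson likelihood adds the total count to the shape and the number of exposure periods to the rate. Here ∑xᵢ = 12 and n = 6, so shape 3→15 and rate 2.8→8.8.
E[λ | data] = 15/8.8 = 1.705.

Posterior: Gamma(shape=15, rate=8.8); mean ≈ 1.705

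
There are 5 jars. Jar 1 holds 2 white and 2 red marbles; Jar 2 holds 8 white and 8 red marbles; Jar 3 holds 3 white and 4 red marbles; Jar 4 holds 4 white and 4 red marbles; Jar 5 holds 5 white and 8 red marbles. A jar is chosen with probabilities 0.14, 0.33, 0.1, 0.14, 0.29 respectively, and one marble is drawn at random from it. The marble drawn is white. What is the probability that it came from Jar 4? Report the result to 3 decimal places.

Tabulate prior·likelihood by source: [1] prior 0.14, lik 0.5, product 0.07000; [2] prior 0.33, lik 0.5, product 0.1650; [3] prior 0.1, lik 0.4286, product 0.04286; [4] prior 0.14, lik 0.5, product 0.07000; [5] prior 0.29, lik 0.3846, product 0.1115.
Normalizing constant = 0.45940; the posterior for Jar 4 is its product over the sum, 0.07000/0.45940 = 0.152.

Posterior probability ≈ 0.152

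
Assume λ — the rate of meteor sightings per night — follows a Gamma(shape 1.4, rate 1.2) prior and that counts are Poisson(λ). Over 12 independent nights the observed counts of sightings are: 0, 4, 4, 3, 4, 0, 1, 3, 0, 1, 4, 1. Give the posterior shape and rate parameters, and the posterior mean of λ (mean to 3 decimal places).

Posterior: Gamma(shape=26.4, rate=13.2); mean ≈ 2.000

Total count ∑xᵢ = 25 over n = 12 nights.
Gamma is conjugate to the Poisson likelihood: posterior is Gamma(shape = 1.4+25 = 26.4, rate = 1.2+12 = 13.2).
E[λ | data] = 26.4/13.2 = 2.000.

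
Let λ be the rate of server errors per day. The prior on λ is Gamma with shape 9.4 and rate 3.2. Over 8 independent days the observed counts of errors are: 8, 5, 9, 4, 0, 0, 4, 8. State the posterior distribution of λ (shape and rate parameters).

The Poisson likelihood adds the total count to the shape and the number of exposure periods to the rate. Here ∑xᵢ = 38 and n = 8, so shape 9.4→47.4 and rate 3.2→11.2.

Posterior: Gamma(shape=47.4, rate=11.2)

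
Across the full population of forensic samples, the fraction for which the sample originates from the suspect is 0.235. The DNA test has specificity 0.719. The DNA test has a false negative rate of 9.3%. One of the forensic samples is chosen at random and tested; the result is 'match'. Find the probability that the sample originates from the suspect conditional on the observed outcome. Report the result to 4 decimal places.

P(H | E) ≈ 0.4979

Let H be the event that the sample originates from the suspect. P(H) = 0.235, so P(¬H) = 0.765. With E the 'match' result, P(E|H) = 0.907 and P(E|¬H) = 0.281.
P(E) = 0.907·0.235 + 0.281·0.765 = 0.21315 + 0.21497 = 0.42811.
By Bayes' theorem, P(H|E) = 0.21315 / 0.42811 = 0.4979.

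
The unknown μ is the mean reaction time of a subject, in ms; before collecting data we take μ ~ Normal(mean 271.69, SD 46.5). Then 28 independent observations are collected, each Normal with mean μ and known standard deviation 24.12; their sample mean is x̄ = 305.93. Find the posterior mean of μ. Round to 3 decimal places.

Prior precision 1/τ₀² = 1/46.5² = 0.00046248; data precision n/σ² = 28/24.12² = 0.0481286.
Posterior precision = 0.00046248 + 0.0481286 = 0.0485911.
Posterior mean = (0.00046248·271.69 + 0.0481286·305.93) / 0.0485911 = 305.604.

Posterior mean ≈ 305.604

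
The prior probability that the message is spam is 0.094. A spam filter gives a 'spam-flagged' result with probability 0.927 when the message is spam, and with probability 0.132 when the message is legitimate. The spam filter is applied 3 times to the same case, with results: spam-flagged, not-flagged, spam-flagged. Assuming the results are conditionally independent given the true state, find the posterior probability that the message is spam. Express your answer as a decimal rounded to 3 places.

With H the event that the message is spam, the joint likelihood of the observed sequence is P(data|H) = 0.927·0.073·0.927 = 0.062731 and P(data|¬H) = 0.132·0.868·0.132 = 0.015124.
Bayes: P(H|data) = 0.094·0.062731 / (0.094·0.062731 + 0.906·0.015124) = 0.0058967/0.019599 = 0.3009.

Posterior P(H) ≈ 0.301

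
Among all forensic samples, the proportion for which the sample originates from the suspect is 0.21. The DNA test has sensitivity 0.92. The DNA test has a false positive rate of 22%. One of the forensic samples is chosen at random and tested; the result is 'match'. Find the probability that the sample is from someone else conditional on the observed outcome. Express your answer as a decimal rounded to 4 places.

P(¬H | E) ≈ 0.4736

Let H be the event that the sample originates from the suspect. P(H) = 0.21, so P(¬H) = 0.79. With E the 'match' result, P(E|H) = 0.92 and P(E|¬H) = 0.22.
P(E) = 0.92·0.21 + 0.22·0.79 = 0.19320 + 0.17380 = 0.36700.
By Bayes' theorem, P(H|E) = 0.19320 / 0.36700 = 0.5264. Hence P(¬H|E) = 1 − 0.5264 = 0.4736.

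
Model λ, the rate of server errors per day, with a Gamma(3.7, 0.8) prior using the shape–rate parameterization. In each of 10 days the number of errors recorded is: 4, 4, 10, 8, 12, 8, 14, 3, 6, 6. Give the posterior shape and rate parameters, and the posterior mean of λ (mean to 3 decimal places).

Posterior: Gamma(shape=78.7, rate=10.8); mean ≈ 7.287

Total count ∑xᵢ = 75 over n = 10 days.
Gamma is conjugate to the Poisson likelihood: posterior is Gamma(shape = 3.7+75 = 78.7, rate = 0.8+10 = 10.8).
Posterior mean = shape/rate = 78.7/10.8 = 7.287.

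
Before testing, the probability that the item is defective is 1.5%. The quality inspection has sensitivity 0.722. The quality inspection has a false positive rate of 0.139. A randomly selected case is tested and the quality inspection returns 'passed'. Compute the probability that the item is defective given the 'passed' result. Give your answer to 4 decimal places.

Write H for 'the item is defective'. Prior odds H:¬H = 0.015/0.985 = 0.015228. For the 'passed' outcome, the likelihood ratio is 0.278/0.861 = 0.32288.
Posterior odds = 0.015228 × 0.32288 = 0.0049170, so P(H|E) = 0.0049170/(1+0.0049170) = 0.0049.

P(H | E) ≈ 0.0049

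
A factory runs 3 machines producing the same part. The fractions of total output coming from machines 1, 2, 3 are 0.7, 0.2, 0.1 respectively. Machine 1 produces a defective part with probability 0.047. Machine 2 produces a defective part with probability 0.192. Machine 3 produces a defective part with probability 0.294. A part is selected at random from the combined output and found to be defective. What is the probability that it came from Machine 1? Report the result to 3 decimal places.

Posterior probability ≈ 0.327

Tabulate prior·likelihood by source: [1] prior 0.7, lik 0.047, product 0.03290; [2] prior 0.2, lik 0.192, product 0.03840; [3] prior 0.1, lik 0.294, product 0.02940.
Normalizing constant = 0.10070; the posterior for Machine 1 is its product over the sum, 0.03290/0.10070 = 0.327.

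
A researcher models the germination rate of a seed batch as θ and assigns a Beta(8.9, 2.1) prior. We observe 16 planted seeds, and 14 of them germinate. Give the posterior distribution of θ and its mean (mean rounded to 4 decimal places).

Posterior: Beta(22.9, 4.1); mean ≈ 0.8481

The binomial likelihood is conjugate to the Beta prior: with 14 successes and 2 failures, the posterior is Beta(8.9+14, 2.1+2) = Beta(22.9, 4.1).
Posterior mean = α/(α+β) = 22.9/27 = 0.8481.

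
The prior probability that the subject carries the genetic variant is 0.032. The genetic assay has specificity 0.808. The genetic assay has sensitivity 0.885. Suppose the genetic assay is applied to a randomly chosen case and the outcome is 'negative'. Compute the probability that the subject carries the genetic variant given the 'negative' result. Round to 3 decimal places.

P(H | E) ≈ 0.005

Let H be the event that the subject carries the genetic variant. P(H) = 0.032, so P(¬H) = 0.968. With E the 'negative' result, P(E|H) = 0.115 and P(E|¬H) = 0.808.
P(E) = 0.115·0.032 + 0.808·0.968 = 0.0036800 + 0.78214 = 0.78582.
By Bayes' theorem, P(H|E) = 0.0036800 / 0.78582 = 0.005.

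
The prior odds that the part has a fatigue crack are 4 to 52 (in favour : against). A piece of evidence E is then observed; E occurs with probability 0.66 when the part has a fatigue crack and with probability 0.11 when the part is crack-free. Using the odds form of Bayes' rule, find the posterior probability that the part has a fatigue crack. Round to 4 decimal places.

Prior odds = 4/52 = 0.076923. In log-odds, ln(0.076923) = -2.5649.
Add log likelihood ratio: ln(6.0000) = 1.7918.
Posterior log-odds = -0.77319, so posterior odds = exp(-0.77319) = 0.46154. Converting, P(H|E) = 0.46154/1.4615 = 0.3158.

Posterior probability ≈ 0.3158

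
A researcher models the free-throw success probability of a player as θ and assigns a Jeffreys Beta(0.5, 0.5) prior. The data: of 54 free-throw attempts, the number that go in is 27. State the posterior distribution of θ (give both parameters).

The binomial likelihood is conjugate to the Beta prior: with 27 successes and 27 failures, the posterior is Beta(0.5+27, 0.5+27) = Beta(27.5, 27.5).

Posterior: Beta(27.5, 27.5)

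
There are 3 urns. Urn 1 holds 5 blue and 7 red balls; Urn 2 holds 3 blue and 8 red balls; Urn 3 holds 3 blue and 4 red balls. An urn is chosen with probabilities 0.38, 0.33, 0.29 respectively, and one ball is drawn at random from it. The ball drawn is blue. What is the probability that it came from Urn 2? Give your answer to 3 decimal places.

Tabulate prior·likelihood by source: [1] prior 0.38, lik 0.4167, product 0.1583; [2] prior 0.33, lik 0.2727, product 0.09000; [3] prior 0.29, lik 0.4286, product 0.1243.
Normalizing constant = 0.37262; the posterior for Urn 2 is its product over the sum, 0.09000/0.37262 = 0.242.

Posterior probability ≈ 0.242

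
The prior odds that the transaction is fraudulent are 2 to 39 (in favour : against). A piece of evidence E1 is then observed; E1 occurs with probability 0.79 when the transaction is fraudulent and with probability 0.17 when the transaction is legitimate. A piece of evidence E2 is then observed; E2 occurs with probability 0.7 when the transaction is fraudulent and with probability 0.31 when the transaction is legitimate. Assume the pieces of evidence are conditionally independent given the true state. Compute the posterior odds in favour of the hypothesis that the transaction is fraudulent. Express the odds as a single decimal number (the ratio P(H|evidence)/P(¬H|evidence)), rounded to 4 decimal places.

Posterior odds ≈ 0.5381

Prior odds = 2/39 = 0.051282. In log-odds, ln(0.051282) = -2.9704.
Add log likelihood ratios: ln(4.6471) + ln(2.2581) = 2.3507.
Posterior log-odds = -0.61967, so posterior odds = exp(-0.61967) = 0.53812.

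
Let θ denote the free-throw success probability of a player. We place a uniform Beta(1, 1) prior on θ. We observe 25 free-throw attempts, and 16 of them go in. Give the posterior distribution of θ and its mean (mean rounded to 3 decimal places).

The binomial likelihood is conjugate to the Beta prior: with 16 successes and 9 failures, the posterior is Beta(1+16, 1+9) = Beta(17, 10).
E[θ | data] = 17/(17+10) = 0.630.

Posterior: Beta(17, 10); mean ≈ 0.630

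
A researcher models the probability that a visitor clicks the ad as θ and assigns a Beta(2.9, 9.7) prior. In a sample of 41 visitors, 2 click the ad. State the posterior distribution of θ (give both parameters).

Posterior: Beta(4.9, 48.7)

The binomial likelihood is conjugate to the Beta prior: with 2 successes and 39 failures, the posterior is Beta(2.9+2, 9.7+39) = Beta(4.9, 48.7).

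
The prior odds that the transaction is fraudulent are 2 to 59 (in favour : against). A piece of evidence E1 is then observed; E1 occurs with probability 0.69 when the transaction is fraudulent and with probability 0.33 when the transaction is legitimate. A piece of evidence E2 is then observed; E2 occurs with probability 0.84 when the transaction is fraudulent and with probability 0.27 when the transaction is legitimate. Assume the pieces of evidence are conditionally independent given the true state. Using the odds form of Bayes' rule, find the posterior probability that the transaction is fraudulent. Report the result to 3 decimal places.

Prior odds = 2/59 = 0.033898.
Likelihood ratio for E1 = 0.69/0.33 = 2.0909.
Likelihood ratio for E2 = 0.84/0.27 = 3.1111.
Posterior odds = prior odds × LR₁ × LR₂ = 0.22051.
Posterior probability = odds/(1+odds) = 0.22051/1.2205 = 0.181.

Posterior probability ≈ 0.181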